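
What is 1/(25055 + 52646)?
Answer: 1/77701 ≈ 1.2870e-5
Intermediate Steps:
1/(25055 + 52646) = 1/77701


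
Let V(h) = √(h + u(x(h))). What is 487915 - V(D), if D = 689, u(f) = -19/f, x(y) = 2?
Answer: 487915 - 3*√302/2 ≈ 4.8789e+5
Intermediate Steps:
V(h) = √(-19/2 + h) (V(h) = √(h - 19/2) = √(-19/2 + h))
487915 - V(D) = 487915 - √(-38 + 4*689)/2 = 487915 - √(-38 + 2756)/2 = 487915 - √2718/2 = 487915 - 3*√302/2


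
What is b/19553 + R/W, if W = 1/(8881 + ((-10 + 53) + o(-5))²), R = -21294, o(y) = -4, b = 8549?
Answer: -4330993167415/19553 ≈ -2.2150e+8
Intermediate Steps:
W = 1/10402 (W = 1/(8881 + ((-10 + 53) - 4)²) = 1/(8881 + (43 - 4)²) = 1/(8881 + 39²) = 1/(8881 + 1521) = 1/10402 ≈ 9.6135e-5)
b/19553 + R/W = 8549/19553 - 21294/1/10402 = 8549*(1/19553) - 21294*10402 = 8549/19553 - 221500188 = -4330993167415/19553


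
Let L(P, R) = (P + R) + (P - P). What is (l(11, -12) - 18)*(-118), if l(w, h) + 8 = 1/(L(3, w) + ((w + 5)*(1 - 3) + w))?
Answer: 21594/7 ≈ 3084.9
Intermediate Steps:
L(P, R) = P + R (L(P, R) = (P + R) + 0 = P + R)
l(w, h) = -57/7 (l(w, h) = -8 + 1/((3 + w) + ((w + 5)*(1 - 3) + w)) = -8 + 1/((3 + w) + ((5 + w)*(-2) + w)) = -8 + 1/((3 + w) + ((-10 - 2*w) + w)) = -8 + 1/((3 + w) + (-10 - w)) = -8 + 1/(-7) = -8 - ⅐ = -57/7)
(l(11, -12) - 18)*(-118) = (-57/7 - 18)*(-118) = -183/7*(-118) = 21594/7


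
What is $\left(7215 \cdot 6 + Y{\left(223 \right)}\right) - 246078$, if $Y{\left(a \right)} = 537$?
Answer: $-202251$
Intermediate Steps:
$\left(7215 \cdot 6 + Y{\left(223 \right)}\right) - 246078 = \left(7215 \cdot 6 + 537\right) - 246078 = \left(43290 + 537\right) - 246078 = 43827 - 246078 = -202251$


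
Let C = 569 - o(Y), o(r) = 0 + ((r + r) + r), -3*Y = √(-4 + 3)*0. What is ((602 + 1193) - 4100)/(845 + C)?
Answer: -2305/1414 ≈ -1.6301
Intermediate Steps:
Y = 0 (Y = -√(-4 + 3)*0/3 = -√(-1)*0/3 = -I*0/3 = -⅓*0 = 0)
o(r) = 3*r (o(r) = 0 + (2*r + r) = 0 + 3*r = 3*r)
C = 569 (C = 569 - 3*0 = 569 - 1*0 = 569 + 0 = 569)
((602 + 1193) - 4100)/(845 + C) = ((602 + 1193) - 4100)/(845 + 569) = (1795 - 4100)/1414 = -2305*1/1414 = -2305/1414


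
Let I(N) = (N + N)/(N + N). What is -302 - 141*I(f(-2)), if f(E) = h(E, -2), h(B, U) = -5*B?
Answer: -443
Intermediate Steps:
f(E) = -5*E
I(N) = 1 (I(N) = (2*N)/((2*N)) = (2*N)*(1/(2*N)) = 1)
-302 - 141*I(f(-2)) = -302 - 141*1 = -302 - 141 = -443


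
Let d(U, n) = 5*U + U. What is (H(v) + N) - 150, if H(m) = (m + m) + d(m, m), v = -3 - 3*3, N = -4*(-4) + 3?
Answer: -227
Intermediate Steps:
N = 19 (N = 16 + 3 = 19)
d(U, n) = 6*U
v = -12 (v = -3 - 9 = -12)
H(m) = 8*m (H(m) = (m + m) + 6*m = 2*m + 6*m = 8*m)
(H(v) + N) - 150 = (8*(-12) + 19) - 150 = (-96 + 19) - 150 = -77 - 150 = -227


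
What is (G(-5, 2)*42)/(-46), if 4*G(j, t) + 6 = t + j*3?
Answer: 399/92 ≈ 4.3370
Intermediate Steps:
G(j, t) = -3/2 + t/4 + 3*j/4 (G(j, t) = -3/2 + (t + j*3)/4 = -3/2 + (t + 3*j)/4 = -3/2 + (t/4 + 3*j/4) = -3/2 + t/4 + 3*j/4)
(G(-5, 2)*42)/(-46) = ((-3/2 + (¼)*2 + (¾)*(-5))*42)/(-46) = ((-3/2 + ½ - 15/4)*42)*(-1/46) = -19/4*42*(-1/46) = -399/2*(-1/46) = 399/92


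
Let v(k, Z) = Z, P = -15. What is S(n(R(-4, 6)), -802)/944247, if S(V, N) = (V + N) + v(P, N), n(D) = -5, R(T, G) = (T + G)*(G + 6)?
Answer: -1609/944247 ≈ -0.0017040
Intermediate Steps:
R(T, G) = (6 + G)*(G + T) (R(T, G) = (G + T)*(6 + G) = (6 + G)*(G + T))
S(V, N) = V + 2*N (S(V, N) = (V + N) + N = (N + V) + N = V + 2*N)
S(n(R(-4, 6)), -802)/944247 = (-5 + 2*(-802))/944247 = (-5 - 1604)*(1/944247) = -1609*1/944247 = -1609/944247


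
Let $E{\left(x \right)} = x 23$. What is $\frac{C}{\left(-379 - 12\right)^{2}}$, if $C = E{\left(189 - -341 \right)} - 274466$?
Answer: $- \frac{15428}{8993} \approx -1.7156$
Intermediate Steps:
$E{\left(x \right)} = 23 x$
$C = -262276$ ($C = 23 \left(189 - -341\right) - 274466 = 23 \left(189 + 341\right) - 274466 = 23 \cdot 530 - 274466 = 12190 - 274466 = -262276$)
$\frac{C}{\left(-379 - 12\right)^{2}} = - \frac{262276}{\left(-379 - 12\right)^{2}} = - \frac{262276}{\left(-391\right)^{2}} = - \frac{262276}{152881} = \left(-262276\right) \frac{1}{152881} = - \frac{15428}{8993}$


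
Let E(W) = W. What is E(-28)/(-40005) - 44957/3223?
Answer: -23356033/1674495 ≈ -13.948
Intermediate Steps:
E(-28)/(-40005) - 44957/3223 = -28/(-40005) - 44957/3223 = -28*(-1/40005) - 44957*1/3223 = 4/5715 - 4087/293 = -23356033/1674495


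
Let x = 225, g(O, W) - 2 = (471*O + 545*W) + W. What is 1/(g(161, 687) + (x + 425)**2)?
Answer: 1/873435 ≈ 1.1449e-6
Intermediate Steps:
g(O, W) = 2 + 471*O + 546*W (g(O, W) = 2 + ((471*O + 545*W) + W) = 2 + (471*O + 546*W) = 2 + 471*O + 546*W)
1/(g(161, 687) + (x + 425)**2) = 1/((2 + 471*161 + 546*687) + (225 + 425)**2) = 1/((2 + 75831 + 375102) + 650**2) = 1/(450935 + 422500) = 1/873435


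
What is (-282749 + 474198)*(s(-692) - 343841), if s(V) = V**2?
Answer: 25850018327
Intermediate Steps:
(-282749 + 474198)*(s(-692) - 343841) = (-282749 + 474198)*((-692)**2 - 343841) = 191449*(478864 - 343841) = 191449*135023 = 25850018327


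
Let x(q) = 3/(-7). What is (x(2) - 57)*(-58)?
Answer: 23316/7 ≈ 3330.9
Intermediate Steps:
x(q) = -3/7 (x(q) = 3*(-⅐) = -3/7)
(x(2) - 57)*(-58) = (-3/7 - 57)*(-58) = -402/7*(-58) = 23316/7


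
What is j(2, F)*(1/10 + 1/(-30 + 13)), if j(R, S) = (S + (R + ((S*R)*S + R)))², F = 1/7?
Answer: 8405/11662 ≈ 0.72072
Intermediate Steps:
F = ⅐ ≈ 0.14286
j(R, S) = (S + 2*R + R*S²)² (j(R, S) = (S + (R + ((R*S)*S + R)))² = (S + (R + (R*S² + R)))² = (S + (R + (R + R*S²)))² = (S + (2*R + R*S²))² = (S + 2*R + R*S²)²)
j(2, F)*(1/10 + 1/(-30 + 13)) = (⅐ + 2*2 + 2*(⅐)²)²*(1/10 + 1/(-30 + 13)) = (⅐ + 4 + 2*(1/49))²*(⅒ + 1/(-17)) = (⅐ + 4 + 2/49)²*(⅒ - 1/17) = (205/49)²*(7/170) = (42025/2401)*(7/170) = 8405/11662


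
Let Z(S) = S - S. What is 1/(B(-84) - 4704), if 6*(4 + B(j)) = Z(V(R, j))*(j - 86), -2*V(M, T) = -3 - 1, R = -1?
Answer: -1/4708 ≈ -0.00021240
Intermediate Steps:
V(M, T) = 2 (V(M, T) = -(-3 - 1)/2 = -½*(-4) = 2)
Z(S) = 0
B(j) = -4 (B(j) = -4 + (0*(j - 86))/6 = -4 + (0*(-86 + j))/6 = -4 + (⅙)*0 = -4 + 0 = -4)
1/(B(-84) - 4704) = 1/(-4 - 4704) = 1/(-4708) = -1/4708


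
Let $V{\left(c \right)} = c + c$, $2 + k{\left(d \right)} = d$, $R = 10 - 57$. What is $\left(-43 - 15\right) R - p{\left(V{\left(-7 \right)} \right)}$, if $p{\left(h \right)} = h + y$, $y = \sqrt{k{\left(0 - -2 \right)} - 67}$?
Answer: $2740 - i \sqrt{67} \approx 2740.0 - 8.1853 i$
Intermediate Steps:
$R = -47$ ($R = 10 - 57 = -47$)
$k{\left(d \right)} = -2 + d$
$V{\left(c \right)} = 2 c$
$y = i \sqrt{67}$ ($y = \sqrt{\left(-2 + \left(0 - -2\right)\right) - 67} = \sqrt{\left(-2 + \left(0 + 2\right)\right) - 67} = \sqrt{\left(-2 + 2\right) - 67} = \sqrt{0 - 67} = \sqrt{-67} = i \sqrt{67} \approx 8.1853 i$)
$p{\left(h \right)} = h + i \sqrt{67}$
$\left(-43 - 15\right) R - p{\left(V{\left(-7 \right)} \right)} = \left(-43 - 15\right) \left(-47\right) - \left(2 \left(-7\right) + i \sqrt{67}\right) = \left(-58\right) \left(-47\right) - \left(-14 + i \sqrt{67}\right) = 2726 + \left(14 - i \sqrt{67}\right) = 2740 - i \sqrt{67}$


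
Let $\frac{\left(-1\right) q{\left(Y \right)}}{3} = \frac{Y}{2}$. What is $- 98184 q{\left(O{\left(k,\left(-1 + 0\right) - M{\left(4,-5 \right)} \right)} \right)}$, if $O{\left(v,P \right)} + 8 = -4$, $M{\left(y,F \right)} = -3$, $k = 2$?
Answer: $-1767312$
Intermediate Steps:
$O{\left(v,P \right)} = -12$ ($O{\left(v,P \right)} = -8 - 4 = -12$)
$q{\left(Y \right)} = - \frac{3 Y}{2}$ ($q{\left(Y \right)} = - 3 \frac{Y}{2} = - \frac{3 Y}{2}$)
$- 98184 q{\left(O{\left(k,\left(-1 + 0\right) - M{\left(4,-5 \right)} \right)} \right)} = - 98184 \left(\left(- \frac{3}{2}\right) \left(-12\right)\right) = \left(-98184\right) 18 = -1767312$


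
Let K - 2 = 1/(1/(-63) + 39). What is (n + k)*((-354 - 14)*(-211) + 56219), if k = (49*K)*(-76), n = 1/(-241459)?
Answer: -149713062675703263/148255826 ≈ -1.0098e+9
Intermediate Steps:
K = 4975/2456 (K = 2 + 1/(1/(-63) + 39) = 2 + 1/(-1/63 + 39) = 2 + 1/(2456/63) = 2 + 63/2456 = 4975/2456 ≈ 2.0257)
n = -1/241459 ≈ -4.1415e-6
k = -4631725/614 (k = (49*(4975/2456))*(-76) = (243775/2456)*(-76) = -4631725/614 ≈ -7543.5)
(n + k)*((-354 - 14)*(-211) + 56219) = (-1/241459 - 4631725/614)*((-354 - 14)*(-211) + 56219) = -1118371687389*(-368*(-211) + 56219)/148255826 = -1118371687389*(77648 + 56219)/148255826 = -1118371687389/148255826*133867 = -149713062675703263/148255826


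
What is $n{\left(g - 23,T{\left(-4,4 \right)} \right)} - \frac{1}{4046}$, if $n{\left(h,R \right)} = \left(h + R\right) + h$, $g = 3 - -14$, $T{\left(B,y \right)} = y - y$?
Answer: $- \frac{48553}{4046} \approx -12.0$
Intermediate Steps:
$T{\left(B,y \right)} = 0$
$g = 17$ ($g = 3 + 14 = 17$)
$n{\left(h,R \right)} = R + 2 h$ ($n{\left(h,R \right)} = \left(R + h\right) + h = R + 2 h$)
$n{\left(g - 23,T{\left(-4,4 \right)} \right)} - \frac{1}{4046} = \left(0 + 2 \left(17 - 23\right)\right) - \frac{1}{4046} = \left(0 + 2 \left(-6\right)\right) - \frac{1}{4046} = \left(0 - 12\right) - \frac{1}{4046} = -12 - \frac{1}{4046} = - \frac{48553}{4046}$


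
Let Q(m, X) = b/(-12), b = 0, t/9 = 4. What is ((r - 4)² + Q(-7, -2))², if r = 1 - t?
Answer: 2313441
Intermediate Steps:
t = 36 (t = 9*4 = 36)
r = -35 (r = 1 - 1*36 = 1 - 36 = -35)
Q(m, X) = 0 (Q(m, X) = 0/(-12) = 0*(-1/12) = 0)
((r - 4)² + Q(-7, -2))² = ((-35 - 4)² + 0)² = ((-39)² + 0)² = (1521 + 0)² = 1521² = 2313441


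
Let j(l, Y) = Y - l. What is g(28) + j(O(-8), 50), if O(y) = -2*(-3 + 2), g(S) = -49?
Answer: -1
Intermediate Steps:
O(y) = 2 (O(y) = -2*(-1) = 2)
g(28) + j(O(-8), 50) = -49 + (50 - 1*2) = -49 + (50 - 2) = -49 + 48 = -1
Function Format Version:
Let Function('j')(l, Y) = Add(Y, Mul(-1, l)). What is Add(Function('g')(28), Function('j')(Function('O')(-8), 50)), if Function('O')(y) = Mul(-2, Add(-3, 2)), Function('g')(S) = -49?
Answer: -1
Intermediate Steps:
Function('O')(y) = 2 (Function('O')(y) = Mul(-2, -1) = 2)
Add(Function('g')(28), Function('j')(Function('O')(-8), 50)) = Add(-49, Add(50, Mul(-1, 2))) = Add(-49, Add(50, -2)) = Add(-49, 48) = -1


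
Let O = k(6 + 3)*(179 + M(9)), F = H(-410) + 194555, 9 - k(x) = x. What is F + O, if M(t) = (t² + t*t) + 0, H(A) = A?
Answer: 194145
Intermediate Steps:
k(x) = 9 - x
F = 194145 (F = -410 + 194555 = 194145)
M(t) = 2*t² (M(t) = (t² + t²) + 0 = 2*t² + 0 = 2*t²)
O = 0 (O = (9 - (6 + 3))*(179 + 2*9²) = (9 - 1*9)*(179 + 2*81) = (9 - 9)*(179 + 162) = 0*341 = 0)
F + O = 194145 + 0 = 194145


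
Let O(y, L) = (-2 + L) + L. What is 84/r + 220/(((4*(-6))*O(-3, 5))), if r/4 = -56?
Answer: -73/48 ≈ -1.5208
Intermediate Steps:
r = -224 (r = 4*(-56) = -224)
O(y, L) = -2 + 2*L
84/r + 220/(((4*(-6))*O(-3, 5))) = 84/(-224) + 220/(((4*(-6))*(-2 + 2*5))) = 84*(-1/224) + 220/((-24*(-2 + 10))) = -3/8 + 220/((-24*8)) = -3/8 + 220/(-192) = -3/8 + 220*(-1/192) = -3/8 - 55/48 = -73/48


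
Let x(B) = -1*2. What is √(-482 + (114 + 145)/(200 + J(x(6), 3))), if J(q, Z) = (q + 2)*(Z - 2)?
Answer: I*√192282/20 ≈ 21.925*I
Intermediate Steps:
x(B) = -2
J(q, Z) = (-2 + Z)*(2 + q) (J(q, Z) = (2 + q)*(-2 + Z) = (-2 + Z)*(2 + q))
√(-482 + (114 + 145)/(200 + J(x(6), 3))) = √(-482 + (114 + 145)/(200 + (-4 - 2*(-2) + 2*3 + 3*(-2)))) = √(-482 + 259/(200 + (-4 + 4 + 6 - 6))) = √(-482 + 259/(200 + 0)) = √(-482 + 259/200) = √(-96141/200) = I*√192282/20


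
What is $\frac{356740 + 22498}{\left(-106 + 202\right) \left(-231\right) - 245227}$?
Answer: $- \frac{379238}{267403} \approx -1.4182$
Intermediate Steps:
$\frac{356740 + 22498}{\left(-106 + 202\right) \left(-231\right) - 245227} = \frac{379238}{96 \left(-231\right) - 245227} = \frac{379238}{-22176 - 245227} = \frac{379238}{-267403} = 379238 \left(- \frac{1}{267403}\right) = - \frac{379238}{267403}$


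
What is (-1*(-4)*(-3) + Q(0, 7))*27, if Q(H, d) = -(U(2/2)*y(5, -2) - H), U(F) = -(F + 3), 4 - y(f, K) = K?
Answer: 324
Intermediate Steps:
y(f, K) = 4 - K
U(F) = -3 - F (U(F) = -(3 + F) = -3 - F)
Q(H, d) = 24 + H (Q(H, d) = -((-3 - 2/2)*(4 - 1*(-2)) - H) = -((-3 - 2/2)*(4 + 2) - H) = -((-3 - 1*1)*6 - H) = -((-3 - 1)*6 - H) = -(-4*6 - H) = -(-24 - H) = 24 + H)
(-1*(-4)*(-3) + Q(0, 7))*27 = (-1*(-4)*(-3) + (24 + 0))*27 = (4*(-3) + 24)*27 = (-12 + 24)*27 = 12*27 = 324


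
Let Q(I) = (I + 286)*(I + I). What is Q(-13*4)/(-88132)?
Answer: 6084/22033 ≈ 0.27613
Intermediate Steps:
Q(I) = 2*I*(286 + I) (Q(I) = (286 + I)*(2*I) = 2*I*(286 + I))
Q(-13*4)/(-88132) = (2*(-13*4)*(286 - 13*4))/(-88132) = (2*(-52)*(286 - 52))*(-1/88132) = (2*(-52)*234)*(-1/88132) = -24336*(-1/88132) = 6084/22033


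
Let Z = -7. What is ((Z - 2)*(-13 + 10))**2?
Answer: 729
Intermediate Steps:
((Z - 2)*(-13 + 10))**2 = ((-7 - 2)*(-13 + 10))**2 = (-9*(-3))**2 = 27**2 = 729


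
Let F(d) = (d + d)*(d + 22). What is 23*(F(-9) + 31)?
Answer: -4669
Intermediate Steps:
F(d) = 2*d*(22 + d) (F(d) = (2*d)*(22 + d) = 2*d*(22 + d))
23*(F(-9) + 31) = 23*(2*(-9)*(22 - 9) + 31) = 23*(2*(-9)*13 + 31) = 23*(-234 + 31) = 23*(-203) = -4669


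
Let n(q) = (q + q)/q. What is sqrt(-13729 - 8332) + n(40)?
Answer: 2 + I*sqrt(22061) ≈ 2.0 + 148.53*I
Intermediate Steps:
n(q) = 2 (n(q) = (2*q)/q = 2)
sqrt(-13729 - 8332) + n(40) = sqrt(-13729 - 8332) + 2 = sqrt(-22061) + 2 = I*sqrt(22061) + 2 = 2 + I*sqrt(22061)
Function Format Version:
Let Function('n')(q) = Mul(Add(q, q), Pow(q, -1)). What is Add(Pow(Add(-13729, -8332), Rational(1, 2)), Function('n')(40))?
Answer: Add(2, Mul(I, Pow(22061, Rational(1, 2)))) ≈ Add(2.0000, Mul(148.53, I))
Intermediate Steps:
Function('n')(q) = 2 (Function('n')(q) = Mul(Mul(2, q), Pow(q, -1)) = 2)
Add(Pow(Add(-13729, -8332), Rational(1, 2)), Function('n')(40)) = Add(Pow(Add(-13729, -8332), Rational(1, 2)), 2) = Add(Pow(-22061, Rational(1, 2)), 2) = Add(Mul(I, Pow(22061, Rational(1, 2))), 2) = Add(2, Mul(I, Pow(22061, Rational(1, 2))))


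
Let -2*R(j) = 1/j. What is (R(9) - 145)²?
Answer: 6817321/324 ≈ 21041.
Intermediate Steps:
R(j) = -1/(2*j)
(R(9) - 145)² = (-½/9 - 145)² = (-½*⅑ - 145)² = (-1/18 - 145)² = (-2611/18)² = 6817321/324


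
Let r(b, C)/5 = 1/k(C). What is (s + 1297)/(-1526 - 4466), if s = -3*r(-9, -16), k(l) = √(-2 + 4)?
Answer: -1297/5992 + 15*√2/11984 ≈ -0.21469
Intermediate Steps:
k(l) = √2
r(b, C) = 5*√2/2 (r(b, C) = 5/(√2) = 5*(√2/2) = 5*√2/2)
s = -15*√2/2 ≈ -10.607
(s + 1297)/(-1526 - 4466) = (-15*√2/2 + 1297)/(-1526 - 4466) = (1297 - 15*√2/2)/(-5992) = (1297 - 15*√2/2)*(-1/5992) = -1297/5992 + 15*√2/11984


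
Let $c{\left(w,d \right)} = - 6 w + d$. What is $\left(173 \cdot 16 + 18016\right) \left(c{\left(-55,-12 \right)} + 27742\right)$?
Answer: $583199040$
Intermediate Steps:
$c{\left(w,d \right)} = d - 6 w$
$\left(173 \cdot 16 + 18016\right) \left(c{\left(-55,-12 \right)} + 27742\right) = \left(173 \cdot 16 + 18016\right) \left(\left(-12 - -330\right) + 27742\right) = \left(2768 + 18016\right) \left(\left(-12 + 330\right) + 27742\right) = 20784 \left(318 + 27742\right) = 20784 \cdot 28060 = 583199040$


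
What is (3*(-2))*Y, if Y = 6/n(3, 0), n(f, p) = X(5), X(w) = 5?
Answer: -36/5 ≈ -7.2000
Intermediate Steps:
n(f, p) = 5
Y = 6/5 ≈ 1.2000
(3*(-2))*Y = (3*(-2))*(6/5) = -6*6/5 = -36/5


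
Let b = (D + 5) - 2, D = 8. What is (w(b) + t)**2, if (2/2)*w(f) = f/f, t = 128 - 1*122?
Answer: 49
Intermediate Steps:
t = 6 (t = 128 - 122 = 6)
b = 11 (b = (8 + 5) - 2 = 13 - 2 = 11)
w(f) = 1 (w(f) = f/f = 1)
(w(b) + t)**2 = (1 + 6)**2 = 7**2 = 49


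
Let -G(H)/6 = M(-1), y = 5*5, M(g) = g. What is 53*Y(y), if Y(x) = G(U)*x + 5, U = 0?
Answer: 8215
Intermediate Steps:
y = 25
G(H) = 6 (G(H) = -6*(-1) = 6)
Y(x) = 5 + 6*x (Y(x) = 6*x + 5 = 5 + 6*x)
53*Y(y) = 53*(5 + 6*25) = 53*(5 + 150) = 53*155 = 8215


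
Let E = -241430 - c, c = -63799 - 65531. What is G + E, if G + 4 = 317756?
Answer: 205652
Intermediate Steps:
G = 317752 (G = -4 + 317756 = 317752)
c = -129330
E = -112100 (E = -241430 - 1*(-129330) = -241430 + 129330 = -112100)
G + E = 317752 - 112100 = 205652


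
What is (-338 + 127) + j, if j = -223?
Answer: -434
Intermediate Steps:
(-338 + 127) + j = (-338 + 127) - 223 = -211 - 223 = -434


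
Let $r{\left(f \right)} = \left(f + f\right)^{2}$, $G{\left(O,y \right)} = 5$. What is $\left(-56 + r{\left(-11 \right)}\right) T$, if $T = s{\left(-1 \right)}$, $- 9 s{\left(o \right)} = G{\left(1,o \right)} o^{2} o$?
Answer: $\frac{2140}{9} \approx 237.78$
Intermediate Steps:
$s{\left(o \right)} = - \frac{5 o^{3}}{9}$ ($s{\left(o \right)} = - \frac{5 o^{2} o}{9} = - \frac{5 o^{3}}{9}$)
$r{\left(f \right)} = 4 f^{2}$ ($r{\left(f \right)} = \left(2 f\right)^{2} = 4 f^{2}$)
$T = \frac{5}{9}$ ($T = - \frac{5 \left(-1\right)^{3}}{9} = \left(- \frac{5}{9}\right) \left(-1\right) = \frac{5}{9} \approx 0.55556$)
$\left(-56 + r{\left(-11 \right)}\right) T = \left(-56 + 4 \left(-11\right)^{2}\right) \frac{5}{9} = \left(-56 + 4 \cdot 121\right) \frac{5}{9} = \left(-56 + 484\right) \frac{5}{9} = 428 \cdot \frac{5}{9} = \frac{2140}{9}$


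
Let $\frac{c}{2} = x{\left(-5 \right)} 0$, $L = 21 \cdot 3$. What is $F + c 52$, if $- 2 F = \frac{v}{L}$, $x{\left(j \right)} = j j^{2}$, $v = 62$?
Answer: $- \frac{31}{63} \approx -0.49206$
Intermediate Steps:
$x{\left(j \right)} = j^{3}$
$L = 63$
$F = - \frac{31}{63}$ ($F = - \frac{62 \cdot \frac{1}{63}}{2} = \left(- \frac{1}{2}\right) \frac{62}{63} = - \frac{31}{63} \approx -0.49206$)
$c = 0$ ($c = 2 \left(-5\right)^{3} \cdot 0 = 2 \left(\left(-125\right) 0\right) = 2 \cdot 0 = 0$)
$F + c 52 = - \frac{31}{63} + 0 \cdot 52 = - \frac{31}{63} + 0 = - \frac{31}{63}$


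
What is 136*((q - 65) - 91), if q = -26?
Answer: -24752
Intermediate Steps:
136*((q - 65) - 91) = 136*((-26 - 65) - 91) = 136*(-91 - 91) = 136*(-182) = -24752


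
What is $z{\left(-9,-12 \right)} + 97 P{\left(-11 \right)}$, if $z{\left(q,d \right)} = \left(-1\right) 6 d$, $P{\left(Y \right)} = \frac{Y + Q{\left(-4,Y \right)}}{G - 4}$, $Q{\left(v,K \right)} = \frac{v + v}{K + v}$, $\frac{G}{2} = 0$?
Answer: $\frac{19549}{60} \approx 325.82$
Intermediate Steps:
$G = 0$ ($G = 2 \cdot 0 = 0$)
$Q{\left(v,K \right)} = \frac{2 v}{K + v}$
$P{\left(Y \right)} = \frac{2}{-4 + Y} - \frac{Y}{4}$ ($P{\left(Y \right)} = \frac{Y + 2 \left(-4\right) \frac{1}{Y - 4}}{0 - 4} = \frac{Y + 2 \left(-4\right) \frac{1}{-4 + Y}}{-4} = \left(Y - \frac{8}{-4 + Y}\right) \left(- \frac{1}{4}\right) = \frac{2}{-4 + Y} - \frac{Y}{4}$)
$z{\left(q,d \right)} = - 6 d$
$z{\left(-9,-12 \right)} + 97 P{\left(-11 \right)} = \left(-6\right) \left(-12\right) + 97 \frac{8 - - 11 \left(-4 - 11\right)}{4 \left(-4 - 11\right)} = 72 + 97 \frac{8 - \left(-11\right) \left(-15\right)}{4 \left(-15\right)} = 72 + 97 \cdot \frac{1}{4} \left(- \frac{1}{15}\right) \left(8 - 165\right) = 72 + 97 \cdot \frac{1}{4} \left(- \frac{1}{15}\right) \left(-157\right) = 72 + 97 \cdot \frac{157}{60} = 72 + \frac{15229}{60} = \frac{19549}{60}$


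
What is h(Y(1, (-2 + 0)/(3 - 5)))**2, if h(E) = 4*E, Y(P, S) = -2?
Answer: 64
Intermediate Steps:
h(Y(1, (-2 + 0)/(3 - 5)))**2 = (4*(-2))**2 = (-8)**2 = 64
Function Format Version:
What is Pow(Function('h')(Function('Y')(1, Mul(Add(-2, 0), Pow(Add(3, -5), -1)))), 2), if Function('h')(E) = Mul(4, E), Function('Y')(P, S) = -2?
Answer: 64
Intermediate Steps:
Pow(Function('h')(Function('Y')(1, Mul(Add(-2, 0), Pow(Add(3, -5), -1)))), 2) = Pow(Mul(4, -2), 2) = Pow(-8, 2) = 64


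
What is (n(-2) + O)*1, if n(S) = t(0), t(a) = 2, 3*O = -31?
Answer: -25/3 ≈ -8.3333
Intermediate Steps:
O = -31/3 (O = (1/3)*(-31) = -31/3 ≈ -10.333)
n(S) = 2
(n(-2) + O)*1 = (2 - 31/3)*1 = -25/3*1 = -25/3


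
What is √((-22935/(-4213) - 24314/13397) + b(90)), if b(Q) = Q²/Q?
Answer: √2465034240731723/5131051 ≈ 9.6762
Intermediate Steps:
b(Q) = Q
√((-22935/(-4213) - 24314/13397) + b(90)) = √((-22935/(-4213) - 24314/13397) + 90) = √((-22935*(-1/4213) - 24314*1/13397) + 90) = √((2085/383 - 24314/13397) + 90) = √(18620483/5131051 + 90) = √(480415073/5131051) = √2465034240731723/5131051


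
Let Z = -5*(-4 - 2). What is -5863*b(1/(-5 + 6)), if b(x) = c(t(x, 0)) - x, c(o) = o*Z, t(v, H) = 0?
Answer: 5863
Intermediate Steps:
Z = 30 (Z = -5*(-6) = 30)
c(o) = 30*o (c(o) = o*30 = 30*o)
b(x) = -x (b(x) = 30*0 - x = 0 - x = -x)
-5863*b(1/(-5 + 6)) = -(-5863)/(-5 + 6) = -(-5863)/1 = -(-5863) = -5863*(-1) = 5863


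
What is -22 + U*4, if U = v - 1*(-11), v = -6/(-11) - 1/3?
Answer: 754/33 ≈ 22.848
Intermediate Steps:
v = 7/33 (v = -6*(-1/11) - 1*⅓ = 6/11 - ⅓ = 7/33 ≈ 0.21212)
U = 370/33 (U = 7/33 - 1*(-11) = 7/33 + 11 = 370/33 ≈ 11.212)
-22 + U*4 = -22 + (370/33)*4 = -22 + 1480/33 = 754/33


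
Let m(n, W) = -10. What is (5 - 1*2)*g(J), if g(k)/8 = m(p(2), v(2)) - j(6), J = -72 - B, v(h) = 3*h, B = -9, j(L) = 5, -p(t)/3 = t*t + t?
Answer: -360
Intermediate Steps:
p(t) = -3*t - 3*t² (p(t) = -3*(t*t + t) = -3*(t² + t) = -3*(t + t²) = -3*t - 3*t²)
J = -63 (J = -72 - 1*(-9) = -72 + 9 = -63)
g(k) = -120 (g(k) = 8*(-10 - 1*5) = 8*(-10 - 5) = 8*(-15) = -120)
(5 - 1*2)*g(J) = (5 - 1*2)*(-120) = (5 - 2)*(-120) = 3*(-120) = -360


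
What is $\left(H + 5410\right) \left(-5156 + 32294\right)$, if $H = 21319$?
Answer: $725371602$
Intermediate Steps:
$\left(H + 5410\right) \left(-5156 + 32294\right) = \left(21319 + 5410\right) \left(-5156 + 32294\right) = 26729 \cdot 27138 = 725371602$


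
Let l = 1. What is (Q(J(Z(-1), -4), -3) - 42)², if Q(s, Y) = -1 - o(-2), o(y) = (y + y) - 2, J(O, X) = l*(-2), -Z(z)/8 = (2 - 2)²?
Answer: 1369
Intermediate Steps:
Z(z) = 0 (Z(z) = -8*(2 - 2)² = -8*0² = -8*0 = 0)
J(O, X) = -2 (J(O, X) = 1*(-2) = -2)
o(y) = -2 + 2*y (o(y) = 2*y - 2 = -2 + 2*y)
Q(s, Y) = 5 (Q(s, Y) = -1 - (-2 + 2*(-2)) = -1 - (-2 - 4) = -1 - 1*(-6) = -1 + 6 = 5)
(Q(J(Z(-1), -4), -3) - 42)² = (5 - 42)² = (-37)² = 1369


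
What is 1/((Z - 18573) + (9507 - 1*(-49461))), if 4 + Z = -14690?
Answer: 1/25701 ≈ 3.8909e-5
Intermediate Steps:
Z = -14694 (Z = -4 - 14690 = -14694)
1/((Z - 18573) + (9507 - 1*(-49461))) = 1/((-14694 - 18573) + (9507 - 1*(-49461))) = 1/(-33267 + (9507 + 49461)) = 1/(-33267 + 58968) = 1/25701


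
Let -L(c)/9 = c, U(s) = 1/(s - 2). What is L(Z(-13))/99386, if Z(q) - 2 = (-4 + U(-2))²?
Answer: -2889/1590176 ≈ -0.0018168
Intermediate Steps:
U(s) = 1/(-2 + s)
Z(q) = 321/16 (Z(q) = 2 + (-4 + 1/(-2 - 2))² = 2 + (-4 + 1/(-4))² = 2 + (-4 - ¼)² = 2 + (-17/4)² = 2 + 289/16 = 321/16)
L(c) = -9*c
L(Z(-13))/99386 = -9*321/16/99386 = -2889/16*1/99386 = -2889/1590176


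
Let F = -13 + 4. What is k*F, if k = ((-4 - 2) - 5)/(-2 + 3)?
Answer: 99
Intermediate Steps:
F = -9
k = -11 (k = (-6 - 5)/1 = -11*1 = -11)
k*F = -11*(-9) = 99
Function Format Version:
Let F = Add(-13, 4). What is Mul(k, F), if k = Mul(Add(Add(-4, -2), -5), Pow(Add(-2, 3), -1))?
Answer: 99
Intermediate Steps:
F = -9
k = -11 (k = Mul(Add(-6, -5), Pow(1, -1)) = Mul(-11, 1) = -11)
Mul(k, F) = Mul(-11, -9) = 99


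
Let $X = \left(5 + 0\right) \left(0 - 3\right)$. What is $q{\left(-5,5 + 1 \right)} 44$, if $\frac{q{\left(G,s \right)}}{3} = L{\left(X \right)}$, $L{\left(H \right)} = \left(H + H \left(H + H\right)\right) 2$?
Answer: $114840$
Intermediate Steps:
$X = -15$ ($X = 5 \left(-3\right) = -15$)
$L{\left(H \right)} = 2 H + 4 H^{2}$ ($L{\left(H \right)} = \left(H + H 2 H\right) 2 = \left(H + 2 H^{2}\right) 2 = 2 H + 4 H^{2}$)
$q{\left(G,s \right)} = 2610$ ($q{\left(G,s \right)} = 3 \cdot 2 \left(-15\right) \left(1 + 2 \left(-15\right)\right) = 3 \cdot 2 \left(-15\right) \left(1 - 30\right) = 3 \cdot 2 \left(-15\right) \left(-29\right) = 3 \cdot 870 = 2610$)
$q{\left(-5,5 + 1 \right)} 44 = 2610 \cdot 44 = 114840$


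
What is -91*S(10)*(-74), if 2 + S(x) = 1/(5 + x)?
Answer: -195286/15 ≈ -13019.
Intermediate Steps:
S(x) = -2 + 1/(5 + x)
-91*S(10)*(-74) = -91*(-9 - 2*10)/(5 + 10)*(-74) = -91*(-9 - 20)/15*(-74) = -91*(-29)/15*(-74) = -91*(-29/15)*(-74) = (2639/15)*(-74) = -195286/15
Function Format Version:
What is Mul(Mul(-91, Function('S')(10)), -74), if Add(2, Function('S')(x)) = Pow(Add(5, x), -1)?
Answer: Rational(-195286, 15) ≈ -13019.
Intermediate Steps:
Function('S')(x) = Add(-2, Pow(Add(5, x), -1))
Mul(Mul(-91, Function('S')(10)), -74) = Mul(Mul(-91, Mul(Pow(Add(5, 10), -1), Add(-9, Mul(-2, 10)))), -74) = Mul(Mul(-91, Mul(Pow(15, -1), Add(-9, -20))), -74) = Mul(Mul(-91, Mul(Rational(1, 15), -29)), -74) = Mul(Mul(-91, Rational(-29, 15)), -74) = Mul(Rational(2639, 15), -74) = Rational(-195286, 15)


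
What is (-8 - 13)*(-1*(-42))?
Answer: -882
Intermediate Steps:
(-8 - 13)*(-1*(-42)) = -21*42 = -882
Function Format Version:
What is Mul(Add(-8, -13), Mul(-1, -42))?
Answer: -882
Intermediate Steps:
Mul(Add(-8, -13), Mul(-1, -42)) = Mul(-21, 42) = -882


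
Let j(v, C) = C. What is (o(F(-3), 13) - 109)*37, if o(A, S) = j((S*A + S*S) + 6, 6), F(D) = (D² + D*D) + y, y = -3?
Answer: -3811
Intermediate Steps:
F(D) = -3 + 2*D² (F(D) = (D² + D*D) - 3 = (D² + D²) - 3 = 2*D² - 3 = -3 + 2*D²)
o(A, S) = 6
(o(F(-3), 13) - 109)*37 = (6 - 109)*37 = -103*37 = -3811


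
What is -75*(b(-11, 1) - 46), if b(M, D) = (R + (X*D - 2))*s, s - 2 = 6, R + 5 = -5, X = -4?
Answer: 13050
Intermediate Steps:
R = -10 (R = -5 - 5 = -10)
s = 8 (s = 2 + 6 = 8)
b(M, D) = -96 - 32*D (b(M, D) = (-10 + (-4*D - 2))*8 = (-10 + (-2 - 4*D))*8 = (-12 - 4*D)*8 = -96 - 32*D)
-75*(b(-11, 1) - 46) = -75*((-96 - 32*1) - 46) = -75*((-96 - 32) - 46) = -75*(-128 - 46) = -75*(-174) = 13050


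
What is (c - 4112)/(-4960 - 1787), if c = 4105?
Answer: 7/6747 ≈ 0.0010375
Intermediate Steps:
(c - 4112)/(-4960 - 1787) = (4105 - 4112)/(-4960 - 1787) = -7/(-6747) = -7*(-1/6747) = 7/6747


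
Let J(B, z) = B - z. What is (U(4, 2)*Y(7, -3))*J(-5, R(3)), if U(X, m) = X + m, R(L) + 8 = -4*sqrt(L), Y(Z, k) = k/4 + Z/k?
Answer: -111/2 - 74*sqrt(3) ≈ -183.67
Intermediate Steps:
Y(Z, k) = k/4 + Z/k (Y(Z, k) = k*(1/4) + Z/k = k/4 + Z/k)
R(L) = -8 - 4*sqrt(L)
(U(4, 2)*Y(7, -3))*J(-5, R(3)) = ((4 + 2)*((1/4)*(-3) + 7/(-3)))*(-5 - (-8 - 4*sqrt(3))) = (6*(-3/4 + 7*(-1/3)))*(-5 + (8 + 4*sqrt(3))) = (6*(-3/4 - 7/3))*(3 + 4*sqrt(3)) = (6*(-37/12))*(3 + 4*sqrt(3)) = -37*(3 + 4*sqrt(3))/2 = -111/2 - 74*sqrt(3)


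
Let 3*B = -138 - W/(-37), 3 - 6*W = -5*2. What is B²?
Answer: 937768129/443556 ≈ 2114.2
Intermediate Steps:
W = 13/6 (W = ½ - (-5)*2/6 = ½ - ⅙*(-10) = ½ + 5/3 = 13/6 ≈ 2.1667)
B = -30623/666 (B = (-138 - 13/(6*(-37)))/3 = (-138 - 13*(-1)/(6*37))/3 = (-138 - 1*(-13/222))/3 = (-138 + 13/222)/3 = (⅓)*(-30623/222) = -30623/666 ≈ -45.980)
B² = (-30623/666)² = 937768129/443556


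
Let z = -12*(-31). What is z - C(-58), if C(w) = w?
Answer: 430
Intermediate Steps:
z = 372
z - C(-58) = 372 - 1*(-58) = 372 + 58 = 430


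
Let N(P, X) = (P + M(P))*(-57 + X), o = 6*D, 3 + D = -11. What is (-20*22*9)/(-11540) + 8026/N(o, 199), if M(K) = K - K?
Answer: -1134629/3441228 ≈ -0.32972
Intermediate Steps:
D = -14 (D = -3 - 11 = -14)
M(K) = 0
o = -84 (o = 6*(-14) = -84)
N(P, X) = P*(-57 + X) (N(P, X) = (P + 0)*(-57 + X) = P*(-57 + X))
(-20*22*9)/(-11540) + 8026/N(o, 199) = (-20*22*9)/(-11540) + 8026/((-84*(-57 + 199))) = -440*9*(-1/11540) + 8026/((-84*142)) = -3960*(-1/11540) + 8026/(-11928) = 198/577 + 8026*(-1/11928) = 198/577 - 4013/5964 = -1134629/3441228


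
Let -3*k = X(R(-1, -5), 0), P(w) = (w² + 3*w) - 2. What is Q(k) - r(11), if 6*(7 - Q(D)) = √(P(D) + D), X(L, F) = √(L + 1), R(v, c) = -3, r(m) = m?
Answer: -4 - √(-5 - 3*I*√2)/9 ≈ -4.0981 + 0.2671*I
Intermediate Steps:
P(w) = -2 + w² + 3*w
X(L, F) = √(1 + L)
k = -I*√2/3 (k = -√(1 - 3)/3 = -I*√2/3 ≈ -0.4714*I)
Q(D) = 7 - √(-2 + D² + 4*D)/6 (Q(D) = 7 - √((-2 + D² + 3*D) + D)/6 = 7 - √(-2 + D² + 4*D)/6)
Q(k) - r(11) = (7 - √(-2 + (-I*√2/3)² + 4*(-I*√2/3))/6) - 1*11 = (7 - √(-2 - 2/9 - 4*I*√2/3)/6) - 11 = (7 - √(-20/9 - 4*I*√2/3)/6) - 11 = -4 - √(-20/9 - 4*I*√2/3)/6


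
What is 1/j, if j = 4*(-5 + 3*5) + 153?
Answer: 1/193 ≈ 0.0051813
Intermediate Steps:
j = 193 (j = 4*(-5 + 15) + 153 = 4*10 + 153 = 40 + 153 = 193)
1/j = 1/193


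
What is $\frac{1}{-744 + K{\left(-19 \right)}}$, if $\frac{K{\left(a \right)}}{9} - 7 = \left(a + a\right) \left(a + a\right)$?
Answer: $\frac{1}{12315} \approx 8.1202 \cdot 10^{-5}$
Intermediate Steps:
$K{\left(a \right)} = 63 + 36 a^{2}$ ($K{\left(a \right)} = 63 + 9 \left(a + a\right) \left(a + a\right) = 63 + 9 \cdot 2 a 2 a = 63 + 9 \cdot 4 a^{2} = 63 + 36 a^{2}$)
$\frac{1}{-744 + K{\left(-19 \right)}} = \frac{1}{-744 + \left(63 + 36 \left(-19\right)^{2}\right)} = \frac{1}{-744 + \left(63 + 36 \cdot 361\right)} = \frac{1}{-744 + \left(63 + 12996\right)} = \frac{1}{-744 + 13059} = \frac{1}{12315}$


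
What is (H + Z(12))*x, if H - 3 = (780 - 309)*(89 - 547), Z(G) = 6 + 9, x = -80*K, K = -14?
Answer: -241584000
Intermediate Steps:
x = 1120 (x = -80*(-14) = 1120)
Z(G) = 15
H = -215715 (H = 3 + (780 - 309)*(89 - 547) = 3 + 471*(-458) = 3 - 215718 = -215715)
(H + Z(12))*x = (-215715 + 15)*1120 = -215700*1120 = -241584000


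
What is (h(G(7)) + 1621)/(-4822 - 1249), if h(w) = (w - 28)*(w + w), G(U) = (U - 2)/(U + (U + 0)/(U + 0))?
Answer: -50777/194272 ≈ -0.26137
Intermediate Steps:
G(U) = (-2 + U)/(1 + U) (G(U) = (-2 + U)/(U + U/U) = (-2 + U)/(U + 1) = (-2 + U)/(1 + U))
h(w) = 2*w*(-28 + w) (h(w) = (-28 + w)*(2*w) = 2*w*(-28 + w))
(h(G(7)) + 1621)/(-4822 - 1249) = (2*((-2 + 7)/(1 + 7))*(-28 + (-2 + 7)/(1 + 7)) + 1621)/(-4822 - 1249) = (2*(5/8)*(-28 + 5/8) + 1621)/(-6071) = (2*((⅛)*5)*(-28 + (⅛)*5) + 1621)*(-1/6071) = (2*(5/8)*(-28 + 5/8) + 1621)*(-1/6071) = (2*(5/8)*(-219/8) + 1621)*(-1/6071) = (-1095/32 + 1621)*(-1/6071) = (50777/32)*(-1/6071) = -50777/194272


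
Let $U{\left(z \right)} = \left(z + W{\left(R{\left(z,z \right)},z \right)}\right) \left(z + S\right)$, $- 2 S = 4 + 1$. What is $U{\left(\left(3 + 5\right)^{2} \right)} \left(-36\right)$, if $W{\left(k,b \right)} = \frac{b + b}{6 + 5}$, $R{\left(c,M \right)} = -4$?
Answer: $- \frac{1842048}{11} \approx -1.6746 \cdot 10^{5}$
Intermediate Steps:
$S = - \frac{5}{2}$ ($S = - \frac{4 + 1}{2} = \left(- \frac{1}{2}\right) 5 = - \frac{5}{2} \approx -2.5$)
$W{\left(k,b \right)} = \frac{2 b}{11}$
$U{\left(z \right)} = \frac{13 z \left(- \frac{5}{2} + z\right)}{11}$ ($U{\left(z \right)} = \left(z + \frac{2 z}{11}\right) \left(z - \frac{5}{2}\right) = \frac{13 z}{11} \left(- \frac{5}{2} + z\right) = \frac{13 z \left(- \frac{5}{2} + z\right)}{11}$)
$U{\left(\left(3 + 5\right)^{2} \right)} \left(-36\right) = \frac{13 \left(3 + 5\right)^{2} \left(-5 + 2 \left(3 + 5\right)^{2}\right)}{22} \left(-36\right) = \frac{13 \cdot 8^{2} \left(-5 + 2 \cdot 8^{2}\right)}{22} \left(-36\right) = \frac{13}{22} \cdot 64 \left(-5 + 2 \cdot 64\right) \left(-36\right) = \frac{13}{22} \cdot 64 \left(-5 + 128\right) \left(-36\right) = \frac{13}{22} \cdot 64 \cdot 123 \left(-36\right) = \frac{51168}{11} \left(-36\right) = - \frac{1842048}{11}$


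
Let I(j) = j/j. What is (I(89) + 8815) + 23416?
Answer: 32232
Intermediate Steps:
I(j) = 1
(I(89) + 8815) + 23416 = (1 + 8815) + 23416 = 8816 + 23416 = 32232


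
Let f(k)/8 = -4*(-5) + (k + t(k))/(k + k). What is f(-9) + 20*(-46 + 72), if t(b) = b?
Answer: 688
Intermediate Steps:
f(k) = 168 (f(k) = 8*(-4*(-5) + (k + k)/(k + k)) = 8*(20 + (2*k)/((2*k))) = 8*(20 + (2*k)*(1/(2*k))) = 8*(20 + 1) = 8*21 = 168)
f(-9) + 20*(-46 + 72) = 168 + 20*(-46 + 72) = 168 + 20*26 = 168 + 520 = 688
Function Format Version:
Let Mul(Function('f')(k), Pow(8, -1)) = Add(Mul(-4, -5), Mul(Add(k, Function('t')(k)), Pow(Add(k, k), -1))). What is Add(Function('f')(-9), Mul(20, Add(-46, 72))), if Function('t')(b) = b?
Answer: 688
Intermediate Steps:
Function('f')(k) = 168 (Function('f')(k) = Mul(8, Add(Mul(-4, -5), Mul(Add(k, k), Pow(Add(k, k), -1)))) = Mul(8, Add(20, Mul(Mul(2, k), Pow(Mul(2, k), -1)))) = Mul(8, Add(20, Mul(Mul(2, k), Mul(Rational(1, 2), Pow(k, -1))))) = Mul(8, Add(20, 1)) = Mul(8, 21) = 168)
Add(Function('f')(-9), Mul(20, Add(-46, 72))) = Add(168, Mul(20, Add(-46, 72))) = Add(168, Mul(20, 26)) = Add(168, 520) = 688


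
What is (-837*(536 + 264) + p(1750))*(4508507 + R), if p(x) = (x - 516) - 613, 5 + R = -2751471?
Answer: -1175416841349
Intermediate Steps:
R = -2751476 (R = -5 - 2751471 = -2751476)
p(x) = -1129 + x (p(x) = (-516 + x) - 613 = -1129 + x)
(-837*(536 + 264) + p(1750))*(4508507 + R) = (-837*(536 + 264) + (-1129 + 1750))*(4508507 - 2751476) = (-837*800 + 621)*1757031 = (-669600 + 621)*1757031 = -668979*1757031 = -1175416841349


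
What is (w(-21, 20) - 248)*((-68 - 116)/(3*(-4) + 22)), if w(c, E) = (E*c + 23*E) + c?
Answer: 21068/5 ≈ 4213.6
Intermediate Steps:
w(c, E) = c + 23*E + E*c (w(c, E) = (23*E + E*c) + c = c + 23*E + E*c)
(w(-21, 20) - 248)*((-68 - 116)/(3*(-4) + 22)) = ((-21 + 23*20 + 20*(-21)) - 248)*((-68 - 116)/(3*(-4) + 22)) = ((-21 + 460 - 420) - 248)*(-184/(-12 + 22)) = (19 - 248)*(-184/10) = -(-42136)/10 = -229*(-92/5) = 21068/5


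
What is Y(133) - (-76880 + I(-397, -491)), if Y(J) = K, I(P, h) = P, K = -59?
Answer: 77218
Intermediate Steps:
Y(J) = -59
Y(133) - (-76880 + I(-397, -491)) = -59 - (-76880 - 397) = -59 - 1*(-77277) = -59 + 77277 = 77218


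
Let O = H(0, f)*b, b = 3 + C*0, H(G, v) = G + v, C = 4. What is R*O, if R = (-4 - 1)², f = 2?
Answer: 150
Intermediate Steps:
b = 3 (b = 3 + 4*0 = 3 + 0 = 3)
O = 6 (O = (0 + 2)*3 = 2*3 = 6)
R = 25 (R = (-5)² = 25)
R*O = 25*6 = 150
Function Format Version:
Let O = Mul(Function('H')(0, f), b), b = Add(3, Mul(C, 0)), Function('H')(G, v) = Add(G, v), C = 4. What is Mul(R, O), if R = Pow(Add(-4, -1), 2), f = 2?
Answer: 150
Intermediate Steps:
b = 3 (b = Add(3, Mul(4, 0)) = Add(3, 0) = 3)
O = 6 (O = Mul(Add(0, 2), 3) = Mul(2, 3) = 6)
R = 25 (R = Pow(-5, 2) = 25)
Mul(R, O) = Mul(25, 6) = 150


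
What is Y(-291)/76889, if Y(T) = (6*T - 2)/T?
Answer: 76/972813 ≈ 7.8124e-5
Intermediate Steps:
Y(T) = (-2 + 6*T)/T
Y(-291)/76889 = (6 - 2/(-291))/76889 = (6 - 2*(-1/291))*(1/76889) = (6 + 2/291)*(1/76889) = (1748/291)*(1/76889) = 76/972813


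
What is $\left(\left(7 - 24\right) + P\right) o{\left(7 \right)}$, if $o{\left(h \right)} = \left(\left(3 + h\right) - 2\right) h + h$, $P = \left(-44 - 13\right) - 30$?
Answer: $-6552$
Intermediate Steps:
$P = -87$ ($P = -57 - 30 = -87$)
$o{\left(h \right)} = h + h \left(1 + h\right)$ ($o{\left(h \right)} = \left(1 + h\right) h + h = h \left(1 + h\right) + h = h + h \left(1 + h\right)$)
$\left(\left(7 - 24\right) + P\right) o{\left(7 \right)} = \left(\left(7 - 24\right) - 87\right) 7 \left(2 + 7\right) = \left(\left(7 - 24\right) - 87\right) 7 \cdot 9 = \left(-17 - 87\right) 63 = \left(-104\right) 63 = -6552$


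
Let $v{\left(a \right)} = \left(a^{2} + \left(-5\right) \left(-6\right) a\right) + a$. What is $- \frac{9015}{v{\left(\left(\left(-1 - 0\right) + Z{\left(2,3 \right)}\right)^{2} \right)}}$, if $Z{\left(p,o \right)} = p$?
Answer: $- \frac{9015}{32} \approx -281.72$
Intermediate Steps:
$v{\left(a \right)} = a^{2} + 31 a$ ($v{\left(a \right)} = \left(a^{2} + 30 a\right) + a = a^{2} + 31 a$)
$- \frac{9015}{v{\left(\left(\left(-1 - 0\right) + Z{\left(2,3 \right)}\right)^{2} \right)}} = - \frac{9015}{\left(\left(-1 - 0\right) + 2\right)^{2} \left(31 + \left(\left(-1 - 0\right) + 2\right)^{2}\right)} = - \frac{9015}{\left(\left(-1 + 0\right) + 2\right)^{2} \left(31 + \left(\left(-1 + 0\right) + 2\right)^{2}\right)} = - \frac{9015}{\left(-1 + 2\right)^{2} \left(31 + \left(-1 + 2\right)^{2}\right)} = - \frac{9015}{1^{2} \left(31 + 1^{2}\right)} = - \frac{9015}{1 \left(31 + 1\right)} = - \frac{9015}{1 \cdot 32} = - \frac{9015}{32}$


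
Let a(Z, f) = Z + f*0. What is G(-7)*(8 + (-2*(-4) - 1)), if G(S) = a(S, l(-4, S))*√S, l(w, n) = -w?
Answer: -105*I*√7 ≈ -277.8*I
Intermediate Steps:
a(Z, f) = Z (a(Z, f) = Z + 0 = Z)
G(S) = S^(3/2) (G(S) = S*√S = S^(3/2))
G(-7)*(8 + (-2*(-4) - 1)) = (-7)^(3/2)*(8 + (-2*(-4) - 1)) = (-7*I*√7)*(8 + (8 - 1)) = (-7*I*√7)*(8 + 7) = -7*I*√7*15 = -105*I*√7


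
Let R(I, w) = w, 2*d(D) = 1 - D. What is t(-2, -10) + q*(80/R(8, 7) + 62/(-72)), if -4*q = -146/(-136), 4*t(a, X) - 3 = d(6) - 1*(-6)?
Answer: -83015/68544 ≈ -1.2111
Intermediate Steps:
d(D) = 1/2 - D/2 (d(D) = (1 - D)/2 = 1/2 - D/2)
t(a, X) = 13/8 (t(a, X) = 3/4 + ((1/2 - 1/2*6) - 1*(-6))/4 = 3/4 + ((1/2 - 3) + 6)/4 = 3/4 + (-5/2 + 6)/4 = 3/4 + (1/4)*(7/2) = 3/4 + 7/8 = 13/8)
q = -73/272 (q = -(-73)/(2*(-136)) = -(-73)*(-1)/(2*136) = -1/4*73/68 = -73/272 ≈ -0.26838)
t(-2, -10) + q*(80/R(8, 7) + 62/(-72)) = 13/8 - 73*(80/7 + 62/(-72))/272 = 13/8 - 73*(80*(1/7) + 62*(-1/72))/272 = 13/8 - 73*(80/7 - 31/36)/272 = 13/8 - 73/272*2663/252 = 13/8 - 194399/68544 = -83015/68544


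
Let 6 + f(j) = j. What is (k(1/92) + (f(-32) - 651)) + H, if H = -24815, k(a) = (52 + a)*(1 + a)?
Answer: -215420851/8464 ≈ -25451.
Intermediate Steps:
f(j) = -6 + j
k(a) = (1 + a)*(52 + a)
(k(1/92) + (f(-32) - 651)) + H = ((52 + (1/92)² + 53/92) + ((-6 - 32) - 651)) - 24815 = ((52 + (1/92)² + 53*(1/92)) + (-38 - 651)) - 24815 = ((52 + 1/8464 + 53/92) - 689) - 24815 = (445005/8464 - 689) - 24815 = -5386691/8464 - 24815 = -215420851/8464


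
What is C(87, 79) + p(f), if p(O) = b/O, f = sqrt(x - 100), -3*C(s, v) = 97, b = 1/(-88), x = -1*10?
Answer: -97/3 + I*sqrt(110)/9680 ≈ -32.333 + 0.0010835*I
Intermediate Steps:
x = -10
b = -1/88 ≈ -0.011364
C(s, v) = -97/3 (C(s, v) = -1/3*97 = -97/3)
f = I*sqrt(110) (f = sqrt(-10 - 100) = sqrt(-110) = I*sqrt(110) ≈ 10.488*I)
p(O) = -1/(88*O)
C(87, 79) + p(f) = -97/3 - (-I*sqrt(110)/110)/88 = -97/3 - (-1)*I*sqrt(110)/9680 = -97/3 + I*sqrt(110)/9680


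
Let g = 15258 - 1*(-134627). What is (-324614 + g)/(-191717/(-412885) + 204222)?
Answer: -72142983165/84320392187 ≈ -0.85558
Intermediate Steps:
g = 149885 (g = 15258 + 134627 = 149885)
(-324614 + g)/(-191717/(-412885) + 204222) = (-324614 + 149885)/(-191717/(-412885) + 204222) = -174729/(-191717*(-1/412885) + 204222) = -174729/(191717/412885 + 204222) = -174729/84320392187/412885 = -174729*412885/84320392187 = -72142983165/84320392187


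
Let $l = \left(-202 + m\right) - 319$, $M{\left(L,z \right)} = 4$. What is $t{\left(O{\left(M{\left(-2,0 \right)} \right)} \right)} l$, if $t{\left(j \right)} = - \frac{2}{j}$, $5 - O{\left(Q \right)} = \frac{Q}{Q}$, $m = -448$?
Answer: $\frac{969}{2} \approx 484.5$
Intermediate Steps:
$O{\left(Q \right)} = 4$ ($O{\left(Q \right)} = 5 - \frac{Q}{Q} = 5 - 1 = 4$)
$l = -969$ ($l = \left(-202 - 448\right) - 319 = -650 - 319 = -969$)
$t{\left(O{\left(M{\left(-2,0 \right)} \right)} \right)} l = - \frac{2}{4} \left(-969\right) = \left(-2\right) \frac{1}{4} \left(-969\right) = \left(- \frac{1}{2}\right) \left(-969\right) = \frac{969}{2}$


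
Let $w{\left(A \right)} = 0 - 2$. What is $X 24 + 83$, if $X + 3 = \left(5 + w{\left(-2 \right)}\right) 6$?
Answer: $443$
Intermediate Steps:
$w{\left(A \right)} = -2$
$X = 15$ ($X = -3 + \left(5 - 2\right) 6 = -3 + 3 \cdot 6 = -3 + 18 = 15$)
$X 24 + 83 = 15 \cdot 24 + 83 = 360 + 83 = 443$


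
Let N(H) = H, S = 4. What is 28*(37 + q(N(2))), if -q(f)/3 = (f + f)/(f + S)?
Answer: 980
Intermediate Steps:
q(f) = -6*f/(4 + f) (q(f) = -3*(f + f)/(f + 4) = -3*2*f/(4 + f) = -6*f/(4 + f))
28*(37 + q(N(2))) = 28*(37 - 6*2/(4 + 2)) = 28*(37 - 6*2/6) = 28*(37 - 6*2*⅙) = 28*(37 - 2) = 28*35 = 980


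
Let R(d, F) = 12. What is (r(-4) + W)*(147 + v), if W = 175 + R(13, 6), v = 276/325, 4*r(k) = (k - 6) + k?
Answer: 17634717/650 ≈ 27130.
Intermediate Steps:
r(k) = -3/2 + k/2 (r(k) = ((k - 6) + k)/4 = ((-6 + k) + k)/4 = (-6 + 2*k)/4 = -3/2 + k/2)
v = 276/325 (v = 276*(1/325) = 276/325 ≈ 0.84923)
W = 187 (W = 175 + 12 = 187)
(r(-4) + W)*(147 + v) = ((-3/2 + (½)*(-4)) + 187)*(147 + 276/325) = ((-3/2 - 2) + 187)*(48051/325) = (-7/2 + 187)*(48051/325) = (367/2)*(48051/325) = 17634717/650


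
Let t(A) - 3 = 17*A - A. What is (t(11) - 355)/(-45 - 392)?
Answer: 176/437 ≈ 0.40275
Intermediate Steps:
t(A) = 3 + 16*A (t(A) = 3 + (17*A - A) = 3 + 16*A)
(t(11) - 355)/(-45 - 392) = ((3 + 16*11) - 355)/(-45 - 392) = ((3 + 176) - 355)/(-437) = (179 - 355)*(-1/437) = -176*(-1/437) = 176/437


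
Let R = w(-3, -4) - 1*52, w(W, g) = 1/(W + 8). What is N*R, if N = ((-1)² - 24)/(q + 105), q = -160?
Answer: -5957/275 ≈ -21.662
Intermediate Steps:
N = 23/55 (N = ((-1)² - 24)/(-160 + 105) = (1 - 24)/(-55) = -23*(-1/55) = 23/55 ≈ 0.41818)
w(W, g) = 1/(8 + W)
R = -259/5 (R = 1/(8 - 3) - 1*52 = 1/5 - 52 = ⅕ - 52 = -259/5 ≈ -51.800)
N*R = (23/55)*(-259/5) = -5957/275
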